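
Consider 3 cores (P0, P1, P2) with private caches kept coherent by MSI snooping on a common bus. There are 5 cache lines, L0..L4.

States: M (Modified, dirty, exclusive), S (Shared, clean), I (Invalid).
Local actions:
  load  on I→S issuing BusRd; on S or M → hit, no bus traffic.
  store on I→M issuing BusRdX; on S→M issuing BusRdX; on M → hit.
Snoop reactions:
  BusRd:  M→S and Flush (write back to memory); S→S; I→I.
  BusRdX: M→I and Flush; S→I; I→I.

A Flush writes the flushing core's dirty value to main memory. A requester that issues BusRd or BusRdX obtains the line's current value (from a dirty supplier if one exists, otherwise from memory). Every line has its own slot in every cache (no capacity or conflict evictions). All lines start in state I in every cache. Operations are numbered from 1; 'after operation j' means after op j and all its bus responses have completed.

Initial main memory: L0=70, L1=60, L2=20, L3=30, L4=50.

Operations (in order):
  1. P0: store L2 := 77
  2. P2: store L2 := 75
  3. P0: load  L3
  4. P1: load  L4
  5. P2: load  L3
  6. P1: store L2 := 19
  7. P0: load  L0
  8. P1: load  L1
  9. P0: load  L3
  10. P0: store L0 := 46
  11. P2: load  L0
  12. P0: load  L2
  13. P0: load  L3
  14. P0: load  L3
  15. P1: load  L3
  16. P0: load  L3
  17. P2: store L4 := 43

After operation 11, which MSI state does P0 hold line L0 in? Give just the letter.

step 1: P0: store L2 := 77  ⟶  MII  (L2)  txn=BusRdX  M[L2]=20
step 2: P2: store L2 := 75  ⟶  IIM  (L2)  txn=BusRdX+Flush  M[L2]=77
step 3: P0: load  L3  ⟶  SII  (L3)  txn=BusRd  M[L3]=30
step 4: P1: load  L4  ⟶  ISI  (L4)  txn=BusRd  M[L4]=50
step 5: P2: load  L3  ⟶  SIS  (L3)  txn=BusRd  M[L3]=30
step 6: P1: store L2 := 19  ⟶  IMI  (L2)  txn=BusRdX+Flush  M[L2]=75
step 7: P0: load  L0  ⟶  SII  (L0)  txn=BusRd  M[L0]=70
step 8: P1: load  L1  ⟶  ISI  (L1)  txn=BusRd  M[L1]=60
step 9: P0: load  L3  ⟶  SIS  (L3)  txn=∅  M[L3]=30
step 10: P0: store L0 := 46  ⟶  MII  (L0)  txn=BusRdX  M[L0]=70
step 11: P2: load  L0  ⟶  SIS  (L0)  txn=BusRd+Flush  M[L0]=46
step 12: P0: load  L2  ⟶  SSI  (L2)  txn=BusRd+Flush  M[L2]=19
step 13: P0: load  L3  ⟶  SIS  (L3)  txn=∅  M[L3]=30
step 14: P0: load  L3  ⟶  SIS  (L3)  txn=∅  M[L3]=30
step 15: P1: load  L3  ⟶  SSS  (L3)  txn=BusRd  M[L3]=30
step 16: P0: load  L3  ⟶  SSS  (L3)  txn=∅  M[L3]=30
step 17: P2: store L4 := 43  ⟶  IIM  (L4)  txn=BusRdX  M[L4]=50

state = S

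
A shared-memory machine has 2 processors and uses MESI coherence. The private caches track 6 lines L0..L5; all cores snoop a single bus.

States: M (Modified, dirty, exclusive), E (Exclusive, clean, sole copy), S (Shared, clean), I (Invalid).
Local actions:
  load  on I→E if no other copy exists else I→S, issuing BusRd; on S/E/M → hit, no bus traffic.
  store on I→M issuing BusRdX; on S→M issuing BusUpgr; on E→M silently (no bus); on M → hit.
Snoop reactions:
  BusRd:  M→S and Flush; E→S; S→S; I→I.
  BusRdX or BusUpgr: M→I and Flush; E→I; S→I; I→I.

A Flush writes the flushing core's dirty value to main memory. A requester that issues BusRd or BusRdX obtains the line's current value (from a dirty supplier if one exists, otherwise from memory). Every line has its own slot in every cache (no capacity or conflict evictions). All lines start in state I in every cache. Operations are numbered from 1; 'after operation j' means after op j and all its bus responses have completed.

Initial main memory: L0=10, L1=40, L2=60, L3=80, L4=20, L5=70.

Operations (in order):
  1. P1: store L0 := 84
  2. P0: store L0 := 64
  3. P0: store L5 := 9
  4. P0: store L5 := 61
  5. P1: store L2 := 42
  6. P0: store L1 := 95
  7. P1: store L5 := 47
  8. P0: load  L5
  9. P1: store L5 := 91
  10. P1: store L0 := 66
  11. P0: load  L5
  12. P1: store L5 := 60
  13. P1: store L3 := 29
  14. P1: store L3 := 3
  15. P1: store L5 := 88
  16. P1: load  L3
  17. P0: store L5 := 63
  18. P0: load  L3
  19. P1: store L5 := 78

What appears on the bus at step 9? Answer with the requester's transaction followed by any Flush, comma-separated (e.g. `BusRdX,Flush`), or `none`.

bus = BusUpgr

step 1: P1: store L0 := 84  ⟶  IM  (L0)  txn=BusRdX  M[L0]=10
step 2: P0: store L0 := 64  ⟶  MI  (L0)  txn=BusRdX+Flush  M[L0]=84
step 3: P0: store L5 := 9  ⟶  MI  (L5)  txn=BusRdX  M[L5]=70
step 4: P0: store L5 := 61  ⟶  MI  (L5)  txn=∅  M[L5]=70
step 5: P1: store L2 := 42  ⟶  IM  (L2)  txn=BusRdX  M[L2]=60
step 6: P0: store L1 := 95  ⟶  MI  (L1)  txn=BusRdX  M[L1]=40
step 7: P1: store L5 := 47  ⟶  IM  (L5)  txn=BusRdX+Flush  M[L5]=61
step 8: P0: load  L5  ⟶  SS  (L5)  txn=BusRd+Flush  M[L5]=47
step 9: P1: store L5 := 91  ⟶  IM  (L5)  txn=BusUpgr  M[L5]=47
step 10: P1: store L0 := 66  ⟶  IM  (L0)  txn=BusRdX+Flush  M[L0]=64
step 11: P0: load  L5  ⟶  SS  (L5)  txn=BusRd+Flush  M[L5]=91
step 12: P1: store L5 := 60  ⟶  IM  (L5)  txn=BusUpgr  M[L5]=91
step 13: P1: store L3 := 29  ⟶  IM  (L3)  txn=BusRdX  M[L3]=80
step 14: P1: store L3 := 3  ⟶  IM  (L3)  txn=∅  M[L3]=80
step 15: P1: store L5 := 88  ⟶  IM  (L5)  txn=∅  M[L5]=91
step 16: P1: load  L3  ⟶  IM  (L3)  txn=∅  M[L3]=80
step 17: P0: store L5 := 63  ⟶  MI  (L5)  txn=BusRdX+Flush  M[L5]=88
step 18: P0: load  L3  ⟶  SS  (L3)  txn=BusRd+Flush  M[L3]=3
step 19: P1: store L5 := 78  ⟶  IM  (L5)  txn=BusRdX+Flush  M[L5]=63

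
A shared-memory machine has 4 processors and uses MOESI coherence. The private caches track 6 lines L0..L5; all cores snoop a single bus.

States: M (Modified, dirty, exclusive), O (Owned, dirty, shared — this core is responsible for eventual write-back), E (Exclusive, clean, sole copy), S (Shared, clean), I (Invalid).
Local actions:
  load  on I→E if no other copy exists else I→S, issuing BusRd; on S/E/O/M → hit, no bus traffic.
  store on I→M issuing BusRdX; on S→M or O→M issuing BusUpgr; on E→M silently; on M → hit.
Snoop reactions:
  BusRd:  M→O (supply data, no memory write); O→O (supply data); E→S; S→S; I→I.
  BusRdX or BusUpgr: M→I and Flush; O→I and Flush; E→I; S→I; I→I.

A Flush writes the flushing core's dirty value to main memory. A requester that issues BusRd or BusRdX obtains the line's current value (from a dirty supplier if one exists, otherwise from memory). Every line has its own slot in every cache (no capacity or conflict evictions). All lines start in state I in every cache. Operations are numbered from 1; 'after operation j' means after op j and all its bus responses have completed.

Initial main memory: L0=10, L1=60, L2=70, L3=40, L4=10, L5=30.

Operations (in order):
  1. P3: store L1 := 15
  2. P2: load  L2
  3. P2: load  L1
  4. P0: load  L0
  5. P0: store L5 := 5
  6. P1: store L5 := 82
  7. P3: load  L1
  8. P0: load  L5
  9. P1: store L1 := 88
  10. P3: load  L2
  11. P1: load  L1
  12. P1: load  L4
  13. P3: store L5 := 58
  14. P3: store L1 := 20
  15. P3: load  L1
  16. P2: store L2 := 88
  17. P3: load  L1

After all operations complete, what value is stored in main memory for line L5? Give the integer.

[1] P3: store L1 := 15 | P0:I, P1:I, P2:I, P3:M(15) | bus: BusRdX
[2] P2: load  L2 | P0:I, P1:I, P2:E(70), P3:I | bus: BusRd
[3] P2: load  L1 | P0:I, P1:I, P2:S(15), P3:O(15) | bus: BusRd
[4] P0: load  L0 | P0:E(10), P1:I, P2:I, P3:I | bus: BusRd
[5] P0: store L5 := 5 | P0:M(5), P1:I, P2:I, P3:I | bus: BusRdX
[6] P1: store L5 := 82 | P0:I, P1:M(82), P2:I, P3:I | bus: BusRdX,Flush
[7] P3: load  L1 | P0:I, P1:I, P2:S(15), P3:O(15) | bus: none
[8] P0: load  L5 | P0:S(82), P1:O(82), P2:I, P3:I | bus: BusRd
[9] P1: store L1 := 88 | P0:I, P1:M(88), P2:I, P3:I | bus: BusRdX,Flush
[10] P3: load  L2 | P0:I, P1:I, P2:S(70), P3:S(70) | bus: BusRd
[11] P1: load  L1 | P0:I, P1:M(88), P2:I, P3:I | bus: none
[12] P1: load  L4 | P0:I, P1:E(10), P2:I, P3:I | bus: BusRd
[13] P3: store L5 := 58 | P0:I, P1:I, P2:I, P3:M(58) | bus: BusRdX,Flush
[14] P3: store L1 := 20 | P0:I, P1:I, P2:I, P3:M(20) | bus: BusRdX,Flush
[15] P3: load  L1 | P0:I, P1:I, P2:I, P3:M(20) | bus: none
[16] P2: store L2 := 88 | P0:I, P1:I, P2:M(88), P3:I | bus: BusUpgr
[17] P3: load  L1 | P0:I, P1:I, P2:I, P3:M(20) | bus: none

memory[L5] = 82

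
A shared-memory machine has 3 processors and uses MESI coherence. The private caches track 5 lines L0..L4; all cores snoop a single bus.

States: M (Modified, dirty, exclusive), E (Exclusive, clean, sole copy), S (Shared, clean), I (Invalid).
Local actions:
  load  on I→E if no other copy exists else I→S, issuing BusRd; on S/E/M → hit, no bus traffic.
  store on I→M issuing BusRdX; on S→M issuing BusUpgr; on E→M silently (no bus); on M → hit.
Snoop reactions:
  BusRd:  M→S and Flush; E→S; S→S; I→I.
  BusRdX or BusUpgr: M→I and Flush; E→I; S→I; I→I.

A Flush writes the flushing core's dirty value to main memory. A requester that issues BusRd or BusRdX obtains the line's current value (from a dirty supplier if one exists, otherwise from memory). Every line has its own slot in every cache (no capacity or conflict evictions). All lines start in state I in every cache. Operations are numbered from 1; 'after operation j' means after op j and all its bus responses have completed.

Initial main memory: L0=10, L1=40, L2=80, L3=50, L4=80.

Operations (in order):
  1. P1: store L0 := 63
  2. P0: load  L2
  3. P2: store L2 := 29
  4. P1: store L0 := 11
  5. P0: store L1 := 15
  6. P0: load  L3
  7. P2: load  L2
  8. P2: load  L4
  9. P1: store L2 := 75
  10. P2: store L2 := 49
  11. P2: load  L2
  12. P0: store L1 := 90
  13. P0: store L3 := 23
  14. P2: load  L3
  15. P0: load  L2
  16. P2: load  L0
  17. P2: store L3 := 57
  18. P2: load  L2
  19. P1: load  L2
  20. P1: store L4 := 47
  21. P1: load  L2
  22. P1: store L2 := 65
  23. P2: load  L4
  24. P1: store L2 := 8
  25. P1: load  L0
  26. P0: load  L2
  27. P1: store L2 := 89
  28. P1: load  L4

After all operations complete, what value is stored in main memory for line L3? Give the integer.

memory[L3] = 23

1. P1: store L0 := 63  bus=[BusRdX]  L0: P0=I P1=M P2=I  mem[L0]=10
2. P0: load  L2  bus=[BusRd]  L2: P0=E P1=I P2=I  mem[L2]=80
3. P2: store L2 := 29  bus=[BusRdX]  L2: P0=I P1=I P2=M  mem[L2]=80
4. P1: store L0 := 11  bus=[-]  L0: P0=I P1=M P2=I  mem[L0]=10
5. P0: store L1 := 15  bus=[BusRdX]  L1: P0=M P1=I P2=I  mem[L1]=40
6. P0: load  L3  bus=[BusRd]  L3: P0=E P1=I P2=I  mem[L3]=50
7. P2: load  L2  bus=[-]  L2: P0=I P1=I P2=M  mem[L2]=80
8. P2: load  L4  bus=[BusRd]  L4: P0=I P1=I P2=E  mem[L4]=80
9. P1: store L2 := 75  bus=[BusRdX,Flush]  L2: P0=I P1=M P2=I  mem[L2]=29
10. P2: store L2 := 49  bus=[BusRdX,Flush]  L2: P0=I P1=I P2=M  mem[L2]=75
11. P2: load  L2  bus=[-]  L2: P0=I P1=I P2=M  mem[L2]=75
12. P0: store L1 := 90  bus=[-]  L1: P0=M P1=I P2=I  mem[L1]=40
13. P0: store L3 := 23  bus=[-]  L3: P0=M P1=I P2=I  mem[L3]=50
14. P2: load  L3  bus=[BusRd,Flush]  L3: P0=S P1=I P2=S  mem[L3]=23
15. P0: load  L2  bus=[BusRd,Flush]  L2: P0=S P1=I P2=S  mem[L2]=49
16. P2: load  L0  bus=[BusRd,Flush]  L0: P0=I P1=S P2=S  mem[L0]=11
17. P2: store L3 := 57  bus=[BusUpgr]  L3: P0=I P1=I P2=M  mem[L3]=23
18. P2: load  L2  bus=[-]  L2: P0=S P1=I P2=S  mem[L2]=49
19. P1: load  L2  bus=[BusRd]  L2: P0=S P1=S P2=S  mem[L2]=49
20. P1: store L4 := 47  bus=[BusRdX]  L4: P0=I P1=M P2=I  mem[L4]=80
21. P1: load  L2  bus=[-]  L2: P0=S P1=S P2=S  mem[L2]=49
22. P1: store L2 := 65  bus=[BusUpgr]  L2: P0=I P1=M P2=I  mem[L2]=49
23. P2: load  L4  bus=[BusRd,Flush]  L4: P0=I P1=S P2=S  mem[L4]=47
24. P1: store L2 := 8  bus=[-]  L2: P0=I P1=M P2=I  mem[L2]=49
25. P1: load  L0  bus=[-]  L0: P0=I P1=S P2=S  mem[L0]=11
26. P0: load  L2  bus=[BusRd,Flush]  L2: P0=S P1=S P2=I  mem[L2]=8
27. P1: store L2 := 89  bus=[BusUpgr]  L2: P0=I P1=M P2=I  mem[L2]=8
28. P1: load  L4  bus=[-]  L4: P0=I P1=S P2=S  mem[L4]=47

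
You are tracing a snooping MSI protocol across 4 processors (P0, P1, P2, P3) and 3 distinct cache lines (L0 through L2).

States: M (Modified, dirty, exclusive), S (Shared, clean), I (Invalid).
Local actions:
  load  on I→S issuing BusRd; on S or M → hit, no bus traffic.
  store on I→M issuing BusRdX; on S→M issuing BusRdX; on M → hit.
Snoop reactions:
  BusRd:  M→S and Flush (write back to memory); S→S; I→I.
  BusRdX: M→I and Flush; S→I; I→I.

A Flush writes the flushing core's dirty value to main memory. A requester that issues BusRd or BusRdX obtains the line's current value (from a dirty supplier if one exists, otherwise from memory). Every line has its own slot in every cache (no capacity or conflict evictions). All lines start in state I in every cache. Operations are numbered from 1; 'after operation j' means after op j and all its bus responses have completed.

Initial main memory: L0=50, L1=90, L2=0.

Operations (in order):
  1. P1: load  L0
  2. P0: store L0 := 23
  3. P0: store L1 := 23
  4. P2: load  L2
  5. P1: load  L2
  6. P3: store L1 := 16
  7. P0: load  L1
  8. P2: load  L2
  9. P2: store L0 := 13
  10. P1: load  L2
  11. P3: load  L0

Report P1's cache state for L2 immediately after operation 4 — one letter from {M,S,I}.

1. P1: load  L0  bus=[BusRd]  L0: P0=I P1=S P2=I P3=I  mem[L0]=50
2. P0: store L0 := 23  bus=[BusRdX]  L0: P0=M P1=I P2=I P3=I  mem[L0]=50
3. P0: store L1 := 23  bus=[BusRdX]  L1: P0=M P1=I P2=I P3=I  mem[L1]=90
4. P2: load  L2  bus=[BusRd]  L2: P0=I P1=I P2=S P3=I  mem[L2]=0
5. P1: load  L2  bus=[BusRd]  L2: P0=I P1=S P2=S P3=I  mem[L2]=0
6. P3: store L1 := 16  bus=[BusRdX,Flush]  L1: P0=I P1=I P2=I P3=M  mem[L1]=23
7. P0: load  L1  bus=[BusRd,Flush]  L1: P0=S P1=I P2=I P3=S  mem[L1]=16
8. P2: load  L2  bus=[-]  L2: P0=I P1=S P2=S P3=I  mem[L2]=0
9. P2: store L0 := 13  bus=[BusRdX,Flush]  L0: P0=I P1=I P2=M P3=I  mem[L0]=23
10. P1: load  L2  bus=[-]  L2: P0=I P1=S P2=S P3=I  mem[L2]=0
11. P3: load  L0  bus=[BusRd,Flush]  L0: P0=I P1=I P2=S P3=S  mem[L0]=13

state = I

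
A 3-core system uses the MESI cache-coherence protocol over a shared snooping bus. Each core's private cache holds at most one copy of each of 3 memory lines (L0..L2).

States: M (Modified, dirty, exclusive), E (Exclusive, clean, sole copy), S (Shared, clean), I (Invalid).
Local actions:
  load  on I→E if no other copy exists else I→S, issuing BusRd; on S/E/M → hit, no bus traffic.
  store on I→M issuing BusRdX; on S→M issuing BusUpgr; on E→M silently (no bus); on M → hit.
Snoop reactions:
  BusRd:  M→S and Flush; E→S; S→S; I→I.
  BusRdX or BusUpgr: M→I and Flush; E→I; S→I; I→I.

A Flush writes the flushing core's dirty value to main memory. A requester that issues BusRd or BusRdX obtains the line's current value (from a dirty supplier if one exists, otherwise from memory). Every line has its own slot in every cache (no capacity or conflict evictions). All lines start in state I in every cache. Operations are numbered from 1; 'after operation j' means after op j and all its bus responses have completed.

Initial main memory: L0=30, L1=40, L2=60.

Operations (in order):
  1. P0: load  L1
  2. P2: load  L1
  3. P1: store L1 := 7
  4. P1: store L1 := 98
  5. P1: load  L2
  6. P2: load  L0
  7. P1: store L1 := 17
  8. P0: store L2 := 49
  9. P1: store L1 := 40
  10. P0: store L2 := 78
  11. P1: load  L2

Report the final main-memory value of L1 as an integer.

  op1 P0: load  L1 → E/I/I on L1; bus BusRd; mem=40
  op2 P2: load  L1 → S/I/S on L1; bus BusRd; mem=40
  op3 P1: store L1 := 7 → I/M/I on L1; bus BusRdX; mem=40
  op4 P1: store L1 := 98 → I/M/I on L1; bus (none); mem=40
  op5 P1: load  L2 → I/E/I on L2; bus BusRd; mem=60
  op6 P2: load  L0 → I/I/E on L0; bus BusRd; mem=30
  op7 P1: store L1 := 17 → I/M/I on L1; bus (none); mem=40
  op8 P0: store L2 := 49 → M/I/I on L2; bus BusRdX; mem=60
  op9 P1: store L1 := 40 → I/M/I on L1; bus (none); mem=40
  op10 P0: store L2 := 78 → M/I/I on L2; bus (none); mem=60
  op11 P1: load  L2 → S/S/I on L2; bus BusRd Flush; mem=78

memory[L1] = 40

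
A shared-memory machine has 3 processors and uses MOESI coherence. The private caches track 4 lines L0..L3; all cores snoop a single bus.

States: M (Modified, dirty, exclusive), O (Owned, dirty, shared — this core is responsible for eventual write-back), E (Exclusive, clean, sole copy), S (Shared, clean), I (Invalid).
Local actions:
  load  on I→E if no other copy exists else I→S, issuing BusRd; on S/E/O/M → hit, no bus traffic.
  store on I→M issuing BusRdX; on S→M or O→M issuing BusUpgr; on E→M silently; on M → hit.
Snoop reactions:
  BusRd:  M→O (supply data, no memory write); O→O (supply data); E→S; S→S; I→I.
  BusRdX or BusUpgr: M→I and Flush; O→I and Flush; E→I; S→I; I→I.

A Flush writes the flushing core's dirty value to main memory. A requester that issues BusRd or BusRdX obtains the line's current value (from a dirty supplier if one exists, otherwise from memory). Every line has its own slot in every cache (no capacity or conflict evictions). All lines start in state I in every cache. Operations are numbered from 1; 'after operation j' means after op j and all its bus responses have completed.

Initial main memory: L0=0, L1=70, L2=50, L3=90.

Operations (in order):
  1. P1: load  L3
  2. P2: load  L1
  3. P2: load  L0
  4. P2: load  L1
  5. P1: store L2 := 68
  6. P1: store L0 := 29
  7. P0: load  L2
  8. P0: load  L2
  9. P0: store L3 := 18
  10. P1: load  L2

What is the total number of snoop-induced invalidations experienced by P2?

invalidations = 1

  op1 P1: load  L3 → I/E/I on L3; bus BusRd; mem=90
  op2 P2: load  L1 → I/I/E on L1; bus BusRd; mem=70
  op3 P2: load  L0 → I/I/E on L0; bus BusRd; mem=0
  op4 P2: load  L1 → I/I/E on L1; bus (none); mem=70
  op5 P1: store L2 := 68 → I/M/I on L2; bus BusRdX; mem=50
  op6 P1: store L0 := 29 → I/M/I on L0; bus BusRdX; mem=0
  op7 P0: load  L2 → S/O/I on L2; bus BusRd; mem=50
  op8 P0: load  L2 → S/O/I on L2; bus (none); mem=50
  op9 P0: store L3 := 18 → M/I/I on L3; bus BusRdX; mem=90
  op10 P1: load  L2 → S/O/I on L2; bus (none); mem=50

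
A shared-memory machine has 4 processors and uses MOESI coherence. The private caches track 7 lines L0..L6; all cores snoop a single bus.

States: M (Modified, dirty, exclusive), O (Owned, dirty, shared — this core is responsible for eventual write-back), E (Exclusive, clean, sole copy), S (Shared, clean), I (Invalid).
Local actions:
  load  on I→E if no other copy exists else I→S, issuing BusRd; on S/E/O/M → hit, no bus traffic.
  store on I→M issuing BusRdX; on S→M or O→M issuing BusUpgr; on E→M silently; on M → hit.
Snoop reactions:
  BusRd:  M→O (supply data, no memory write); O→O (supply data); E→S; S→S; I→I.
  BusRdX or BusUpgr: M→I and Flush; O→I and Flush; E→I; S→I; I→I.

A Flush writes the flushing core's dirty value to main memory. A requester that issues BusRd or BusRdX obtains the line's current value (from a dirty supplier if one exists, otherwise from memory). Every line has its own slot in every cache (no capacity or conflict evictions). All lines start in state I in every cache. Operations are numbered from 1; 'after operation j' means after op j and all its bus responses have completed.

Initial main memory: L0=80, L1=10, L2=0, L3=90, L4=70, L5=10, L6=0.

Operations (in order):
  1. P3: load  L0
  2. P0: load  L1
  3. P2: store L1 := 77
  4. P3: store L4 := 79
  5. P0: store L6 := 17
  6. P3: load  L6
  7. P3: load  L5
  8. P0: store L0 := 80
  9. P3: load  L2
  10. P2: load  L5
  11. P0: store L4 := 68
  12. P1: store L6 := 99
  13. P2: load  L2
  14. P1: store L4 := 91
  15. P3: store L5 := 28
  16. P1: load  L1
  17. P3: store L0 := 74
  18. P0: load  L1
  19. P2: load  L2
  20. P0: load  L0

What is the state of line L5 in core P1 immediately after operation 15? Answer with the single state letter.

state = I

[1] P3: load  L0 | P0:I, P1:I, P2:I, P3:E(80) | bus: BusRd
[2] P0: load  L1 | P0:E(10), P1:I, P2:I, P3:I | bus: BusRd
[3] P2: store L1 := 77 | P0:I, P1:I, P2:M(77), P3:I | bus: BusRdX
[4] P3: store L4 := 79 | P0:I, P1:I, P2:I, P3:M(79) | bus: BusRdX
[5] P0: store L6 := 17 | P0:M(17), P1:I, P2:I, P3:I | bus: BusRdX
[6] P3: load  L6 | P0:O(17), P1:I, P2:I, P3:S(17) | bus: BusRd
[7] P3: load  L5 | P0:I, P1:I, P2:I, P3:E(10) | bus: BusRd
[8] P0: store L0 := 80 | P0:M(80), P1:I, P2:I, P3:I | bus: BusRdX
[9] P3: load  L2 | P0:I, P1:I, P2:I, P3:E(0) | bus: BusRd
[10] P2: load  L5 | P0:I, P1:I, P2:S(10), P3:S(10) | bus: BusRd
[11] P0: store L4 := 68 | P0:M(68), P1:I, P2:I, P3:I | bus: BusRdX,Flush
[12] P1: store L6 := 99 | P0:I, P1:M(99), P2:I, P3:I | bus: BusRdX,Flush
[13] P2: load  L2 | P0:I, P1:I, P2:S(0), P3:S(0) | bus: BusRd
[14] P1: store L4 := 91 | P0:I, P1:M(91), P2:I, P3:I | bus: BusRdX,Flush
[15] P3: store L5 := 28 | P0:I, P1:I, P2:I, P3:M(28) | bus: BusUpgr
[16] P1: load  L1 | P0:I, P1:S(77), P2:O(77), P3:I | bus: BusRd
[17] P3: store L0 := 74 | P0:I, P1:I, P2:I, P3:M(74) | bus: BusRdX,Flush
[18] P0: load  L1 | P0:S(77), P1:S(77), P2:O(77), P3:I | bus: BusRd
[19] P2: load  L2 | P0:I, P1:I, P2:S(0), P3:S(0) | bus: none
[20] P0: load  L0 | P0:S(74), P1:I, P2:I, P3:O(74) | bus: BusRd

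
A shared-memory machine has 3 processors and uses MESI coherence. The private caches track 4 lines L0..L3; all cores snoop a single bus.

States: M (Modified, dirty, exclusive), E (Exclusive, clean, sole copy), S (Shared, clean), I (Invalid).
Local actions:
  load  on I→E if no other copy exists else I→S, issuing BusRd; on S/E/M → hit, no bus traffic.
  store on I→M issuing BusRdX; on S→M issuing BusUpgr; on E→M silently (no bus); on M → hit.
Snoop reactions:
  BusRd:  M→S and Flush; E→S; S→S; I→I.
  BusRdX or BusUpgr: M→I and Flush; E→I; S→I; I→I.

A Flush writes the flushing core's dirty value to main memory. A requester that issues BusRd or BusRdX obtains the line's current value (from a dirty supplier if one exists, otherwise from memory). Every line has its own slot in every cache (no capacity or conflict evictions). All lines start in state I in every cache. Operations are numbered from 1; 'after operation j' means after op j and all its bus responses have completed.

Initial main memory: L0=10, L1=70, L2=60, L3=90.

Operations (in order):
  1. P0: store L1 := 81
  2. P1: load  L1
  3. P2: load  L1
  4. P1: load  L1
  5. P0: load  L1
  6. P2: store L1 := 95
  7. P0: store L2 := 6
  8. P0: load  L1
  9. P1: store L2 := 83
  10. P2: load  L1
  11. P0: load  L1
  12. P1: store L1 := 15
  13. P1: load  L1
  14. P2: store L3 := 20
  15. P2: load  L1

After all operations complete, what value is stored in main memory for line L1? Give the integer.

memory[L1] = 15

step 1: P0: store L1 := 81  ⟶  MII  (L1)  txn=BusRdX  M[L1]=70
step 2: P1: load  L1  ⟶  SSI  (L1)  txn=BusRd+Flush  M[L1]=81
step 3: P2: load  L1  ⟶  SSS  (L1)  txn=BusRd  M[L1]=81
step 4: P1: load  L1  ⟶  SSS  (L1)  txn=∅  M[L1]=81
step 5: P0: load  L1  ⟶  SSS  (L1)  txn=∅  M[L1]=81
step 6: P2: store L1 := 95  ⟶  IIM  (L1)  txn=BusUpgr  M[L1]=81
step 7: P0: store L2 := 6  ⟶  MII  (L2)  txn=BusRdX  M[L2]=60
step 8: P0: load  L1  ⟶  SIS  (L1)  txn=BusRd+Flush  M[L1]=95
step 9: P1: store L2 := 83  ⟶  IMI  (L2)  txn=BusRdX+Flush  M[L2]=6
step 10: P2: load  L1  ⟶  SIS  (L1)  txn=∅  M[L1]=95
step 11: P0: load  L1  ⟶  SIS  (L1)  txn=∅  M[L1]=95
step 12: P1: store L1 := 15  ⟶  IMI  (L1)  txn=BusRdX  M[L1]=95
step 13: P1: load  L1  ⟶  IMI  (L1)  txn=∅  M[L1]=95
step 14: P2: store L3 := 20  ⟶  IIM  (L3)  txn=BusRdX  M[L3]=90
step 15: P2: load  L1  ⟶  ISS  (L1)  txn=BusRd+Flush  M[L1]=15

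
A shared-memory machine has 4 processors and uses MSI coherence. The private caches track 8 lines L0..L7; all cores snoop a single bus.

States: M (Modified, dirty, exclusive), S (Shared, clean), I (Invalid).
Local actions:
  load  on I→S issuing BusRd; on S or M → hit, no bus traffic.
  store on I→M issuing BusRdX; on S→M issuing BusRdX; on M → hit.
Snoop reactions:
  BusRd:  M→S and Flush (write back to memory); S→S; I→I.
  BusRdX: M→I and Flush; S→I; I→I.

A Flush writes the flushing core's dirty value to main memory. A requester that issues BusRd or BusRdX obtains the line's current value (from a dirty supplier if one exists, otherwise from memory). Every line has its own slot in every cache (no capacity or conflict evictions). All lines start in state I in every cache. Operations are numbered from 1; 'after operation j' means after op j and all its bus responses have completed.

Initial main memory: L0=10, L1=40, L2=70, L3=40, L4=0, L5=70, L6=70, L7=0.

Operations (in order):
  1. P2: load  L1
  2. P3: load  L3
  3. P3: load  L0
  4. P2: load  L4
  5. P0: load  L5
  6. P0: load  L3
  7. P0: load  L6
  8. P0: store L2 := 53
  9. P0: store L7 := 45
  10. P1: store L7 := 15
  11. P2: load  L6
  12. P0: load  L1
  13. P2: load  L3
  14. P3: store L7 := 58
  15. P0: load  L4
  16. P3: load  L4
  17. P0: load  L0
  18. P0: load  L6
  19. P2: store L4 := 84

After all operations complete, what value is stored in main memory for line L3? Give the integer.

1. P2: load  L1  bus=[BusRd]  L1: P0=I P1=I P2=S P3=I  mem[L1]=40
2. P3: load  L3  bus=[BusRd]  L3: P0=I P1=I P2=I P3=S  mem[L3]=40
3. P3: load  L0  bus=[BusRd]  L0: P0=I P1=I P2=I P3=S  mem[L0]=10
4. P2: load  L4  bus=[BusRd]  L4: P0=I P1=I P2=S P3=I  mem[L4]=0
5. P0: load  L5  bus=[BusRd]  L5: P0=S P1=I P2=I P3=I  mem[L5]=70
6. P0: load  L3  bus=[BusRd]  L3: P0=S P1=I P2=I P3=S  mem[L3]=40
7. P0: load  L6  bus=[BusRd]  L6: P0=S P1=I P2=I P3=I  mem[L6]=70
8. P0: store L2 := 53  bus=[BusRdX]  L2: P0=M P1=I P2=I P3=I  mem[L2]=70
9. P0: store L7 := 45  bus=[BusRdX]  L7: P0=M P1=I P2=I P3=I  mem[L7]=0
10. P1: store L7 := 15  bus=[BusRdX,Flush]  L7: P0=I P1=M P2=I P3=I  mem[L7]=45
11. P2: load  L6  bus=[BusRd]  L6: P0=S P1=I P2=S P3=I  mem[L6]=70
12. P0: load  L1  bus=[BusRd]  L1: P0=S P1=I P2=S P3=I  mem[L1]=40
13. P2: load  L3  bus=[BusRd]  L3: P0=S P1=I P2=S P3=S  mem[L3]=40
14. P3: store L7 := 58  bus=[BusRdX,Flush]  L7: P0=I P1=I P2=I P3=M  mem[L7]=15
15. P0: load  L4  bus=[BusRd]  L4: P0=S P1=I P2=S P3=I  mem[L4]=0
16. P3: load  L4  bus=[BusRd]  L4: P0=S P1=I P2=S P3=S  mem[L4]=0
17. P0: load  L0  bus=[BusRd]  L0: P0=S P1=I P2=I P3=S  mem[L0]=10
18. P0: load  L6  bus=[-]  L6: P0=S P1=I P2=S P3=I  mem[L6]=70
19. P2: store L4 := 84  bus=[BusRdX]  L4: P0=I P1=I P2=M P3=I  mem[L4]=0

memory[L3] = 40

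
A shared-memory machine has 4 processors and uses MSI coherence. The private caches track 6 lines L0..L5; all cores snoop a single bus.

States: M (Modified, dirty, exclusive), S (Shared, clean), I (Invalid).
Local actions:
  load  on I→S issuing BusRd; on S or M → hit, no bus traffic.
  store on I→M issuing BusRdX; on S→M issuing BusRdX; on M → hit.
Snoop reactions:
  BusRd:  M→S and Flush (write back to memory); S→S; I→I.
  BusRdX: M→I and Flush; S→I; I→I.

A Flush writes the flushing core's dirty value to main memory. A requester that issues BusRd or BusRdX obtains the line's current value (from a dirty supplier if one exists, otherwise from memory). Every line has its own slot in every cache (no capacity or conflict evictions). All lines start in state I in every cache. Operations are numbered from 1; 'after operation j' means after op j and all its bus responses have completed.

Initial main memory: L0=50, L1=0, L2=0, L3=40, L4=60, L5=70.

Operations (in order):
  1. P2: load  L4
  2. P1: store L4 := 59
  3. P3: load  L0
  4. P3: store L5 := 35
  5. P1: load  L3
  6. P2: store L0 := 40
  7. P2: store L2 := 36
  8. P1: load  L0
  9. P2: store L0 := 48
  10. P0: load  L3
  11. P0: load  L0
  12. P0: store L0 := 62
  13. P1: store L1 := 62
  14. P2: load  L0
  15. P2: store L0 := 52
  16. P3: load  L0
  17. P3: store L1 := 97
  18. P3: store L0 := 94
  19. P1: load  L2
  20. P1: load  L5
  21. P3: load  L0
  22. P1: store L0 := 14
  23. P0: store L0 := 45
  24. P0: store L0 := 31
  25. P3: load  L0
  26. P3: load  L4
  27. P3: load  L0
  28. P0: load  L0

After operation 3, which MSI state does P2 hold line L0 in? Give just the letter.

state = I

  op1 P2: load  L4 → I/I/S/I on L4; bus BusRd; mem=60
  op2 P1: store L4 := 59 → I/M/I/I on L4; bus BusRdX; mem=60
  op3 P3: load  L0 → I/I/I/S on L0; bus BusRd; mem=50
  op4 P3: store L5 := 35 → I/I/I/M on L5; bus BusRdX; mem=70
  op5 P1: load  L3 → I/S/I/I on L3; bus BusRd; mem=40
  op6 P2: store L0 := 40 → I/I/M/I on L0; bus BusRdX; mem=50
  op7 P2: store L2 := 36 → I/I/M/I on L2; bus BusRdX; mem=0
  op8 P1: load  L0 → I/S/S/I on L0; bus BusRd Flush; mem=40
  op9 P2: store L0 := 48 → I/I/M/I on L0; bus BusRdX; mem=40
  op10 P0: load  L3 → S/S/I/I on L3; bus BusRd; mem=40
  op11 P0: load  L0 → S/I/S/I on L0; bus BusRd Flush; mem=48
  op12 P0: store L0 := 62 → M/I/I/I on L0; bus BusRdX; mem=48
  op13 P1: store L1 := 62 → I/M/I/I on L1; bus BusRdX; mem=0
  op14 P2: load  L0 → S/I/S/I on L0; bus BusRd Flush; mem=62
  op15 P2: store L0 := 52 → I/I/M/I on L0; bus BusRdX; mem=62
  op16 P3: load  L0 → I/I/S/S on L0; bus BusRd Flush; mem=52
  op17 P3: store L1 := 97 → I/I/I/M on L1; bus BusRdX Flush; mem=62
  op18 P3: store L0 := 94 → I/I/I/M on L0; bus BusRdX; mem=52
  op19 P1: load  L2 → I/S/S/I on L2; bus BusRd Flush; mem=36
  op20 P1: load  L5 → I/S/I/S on L5; bus BusRd Flush; mem=35
  op21 P3: load  L0 → I/I/I/M on L0; bus (none); mem=52
  op22 P1: store L0 := 14 → I/M/I/I on L0; bus BusRdX Flush; mem=94
  op23 P0: store L0 := 45 → M/I/I/I on L0; bus BusRdX Flush; mem=14
  op24 P0: store L0 := 31 → M/I/I/I on L0; bus (none); mem=14
  op25 P3: load  L0 → S/I/I/S on L0; bus BusRd Flush; mem=31
  op26 P3: load  L4 → I/S/I/S on L4; bus BusRd Flush; mem=59
  op27 P3: load  L0 → S/I/I/S on L0; bus (none); mem=31
  op28 P0: load  L0 → S/I/I/S on L0; bus (none); mem=31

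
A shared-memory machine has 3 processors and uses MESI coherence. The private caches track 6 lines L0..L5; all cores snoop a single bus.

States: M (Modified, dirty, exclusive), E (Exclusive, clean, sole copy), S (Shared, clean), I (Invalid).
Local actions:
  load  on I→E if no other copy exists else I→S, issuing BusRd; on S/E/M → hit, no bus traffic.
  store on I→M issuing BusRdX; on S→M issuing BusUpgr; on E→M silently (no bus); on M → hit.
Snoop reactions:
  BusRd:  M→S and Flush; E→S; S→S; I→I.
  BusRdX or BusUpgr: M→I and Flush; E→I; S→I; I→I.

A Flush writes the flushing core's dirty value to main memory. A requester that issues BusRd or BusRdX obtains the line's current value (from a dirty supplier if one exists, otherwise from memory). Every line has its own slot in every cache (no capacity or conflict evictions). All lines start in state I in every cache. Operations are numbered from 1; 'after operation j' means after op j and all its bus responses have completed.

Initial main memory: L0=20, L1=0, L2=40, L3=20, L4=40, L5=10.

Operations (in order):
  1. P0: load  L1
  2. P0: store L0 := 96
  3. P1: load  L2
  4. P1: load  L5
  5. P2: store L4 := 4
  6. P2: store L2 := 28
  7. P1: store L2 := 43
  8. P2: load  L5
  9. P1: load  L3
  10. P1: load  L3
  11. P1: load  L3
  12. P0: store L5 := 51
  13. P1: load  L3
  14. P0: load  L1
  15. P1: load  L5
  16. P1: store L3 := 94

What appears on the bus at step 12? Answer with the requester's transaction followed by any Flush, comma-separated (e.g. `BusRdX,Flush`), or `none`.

bus = BusRdX

[1] P0: load  L1 | P0:E(0), P1:I, P2:I | bus: BusRd
[2] P0: store L0 := 96 | P0:M(96), P1:I, P2:I | bus: BusRdX
[3] P1: load  L2 | P0:I, P1:E(40), P2:I | bus: BusRd
[4] P1: load  L5 | P0:I, P1:E(10), P2:I | bus: BusRd
[5] P2: store L4 := 4 | P0:I, P1:I, P2:M(4) | bus: BusRdX
[6] P2: store L2 := 28 | P0:I, P1:I, P2:M(28) | bus: BusRdX
[7] P1: store L2 := 43 | P0:I, P1:M(43), P2:I | bus: BusRdX,Flush
[8] P2: load  L5 | P0:I, P1:S(10), P2:S(10) | bus: BusRd
[9] P1: load  L3 | P0:I, P1:E(20), P2:I | bus: BusRd
[10] P1: load  L3 | P0:I, P1:E(20), P2:I | bus: none
[11] P1: load  L3 | P0:I, P1:E(20), P2:I | bus: none
[12] P0: store L5 := 51 | P0:M(51), P1:I, P2:I | bus: BusRdX
[13] P1: load  L3 | P0:I, P1:E(20), P2:I | bus: none
[14] P0: load  L1 | P0:E(0), P1:I, P2:I | bus: none
[15] P1: load  L5 | P0:S(51), P1:S(51), P2:I | bus: BusRd,Flush
[16] P1: store L3 := 94 | P0:I, P1:M(94), P2:I | bus: none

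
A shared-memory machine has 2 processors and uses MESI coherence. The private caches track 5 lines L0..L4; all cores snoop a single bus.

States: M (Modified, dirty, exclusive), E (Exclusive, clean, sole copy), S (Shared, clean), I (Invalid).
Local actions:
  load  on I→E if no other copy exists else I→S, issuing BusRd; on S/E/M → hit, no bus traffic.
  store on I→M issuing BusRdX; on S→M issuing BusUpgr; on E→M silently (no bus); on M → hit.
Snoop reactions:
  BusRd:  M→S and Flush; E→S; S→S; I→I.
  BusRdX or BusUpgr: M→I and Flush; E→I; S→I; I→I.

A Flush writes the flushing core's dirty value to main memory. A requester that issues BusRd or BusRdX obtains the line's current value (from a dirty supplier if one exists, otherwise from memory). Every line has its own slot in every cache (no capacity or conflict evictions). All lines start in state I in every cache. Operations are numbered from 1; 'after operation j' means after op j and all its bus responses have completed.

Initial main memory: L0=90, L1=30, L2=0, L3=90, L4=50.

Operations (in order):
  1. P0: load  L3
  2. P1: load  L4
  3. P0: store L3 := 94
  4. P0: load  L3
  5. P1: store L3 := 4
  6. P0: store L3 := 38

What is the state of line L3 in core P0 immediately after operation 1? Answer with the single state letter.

1. P0: load  L3  bus=[BusRd]  L3: P0=E P1=I  mem[L3]=90
2. P1: load  L4  bus=[BusRd]  L4: P0=I P1=E  mem[L4]=50
3. P0: store L3 := 94  bus=[-]  L3: P0=M P1=I  mem[L3]=90
4. P0: load  L3  bus=[-]  L3: P0=M P1=I  mem[L3]=90
5. P1: store L3 := 4  bus=[BusRdX,Flush]  L3: P0=I P1=M  mem[L3]=94
6. P0: store L3 := 38  bus=[BusRdX,Flush]  L3: P0=M P1=I  mem[L3]=4

state = E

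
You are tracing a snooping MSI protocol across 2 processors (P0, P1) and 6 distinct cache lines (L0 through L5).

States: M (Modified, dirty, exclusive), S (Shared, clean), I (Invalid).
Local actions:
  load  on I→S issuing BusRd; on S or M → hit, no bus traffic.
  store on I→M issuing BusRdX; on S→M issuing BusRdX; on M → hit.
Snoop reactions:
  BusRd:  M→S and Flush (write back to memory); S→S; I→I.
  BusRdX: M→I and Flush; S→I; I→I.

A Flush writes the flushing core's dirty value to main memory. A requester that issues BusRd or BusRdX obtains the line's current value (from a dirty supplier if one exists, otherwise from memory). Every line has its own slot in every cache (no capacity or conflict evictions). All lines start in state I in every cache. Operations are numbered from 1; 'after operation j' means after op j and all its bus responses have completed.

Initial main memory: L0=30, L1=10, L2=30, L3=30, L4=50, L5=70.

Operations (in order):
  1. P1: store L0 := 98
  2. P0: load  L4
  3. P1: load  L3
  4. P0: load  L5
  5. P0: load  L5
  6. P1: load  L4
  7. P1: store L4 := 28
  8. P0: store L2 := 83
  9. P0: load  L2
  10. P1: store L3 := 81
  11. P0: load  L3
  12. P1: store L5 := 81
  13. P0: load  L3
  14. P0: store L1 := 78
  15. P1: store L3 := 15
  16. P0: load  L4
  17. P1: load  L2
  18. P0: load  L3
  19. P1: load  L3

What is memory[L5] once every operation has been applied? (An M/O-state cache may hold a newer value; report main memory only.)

memory[L5] = 70

1. P1: store L0 := 98  bus=[BusRdX]  L0: P0=I P1=M  mem[L0]=30
2. P0: load  L4  bus=[BusRd]  L4: P0=S P1=I  mem[L4]=50
3. P1: load  L3  bus=[BusRd]  L3: P0=I P1=S  mem[L3]=30
4. P0: load  L5  bus=[BusRd]  L5: P0=S P1=I  mem[L5]=70
5. P0: load  L5  bus=[-]  L5: P0=S P1=I  mem[L5]=70
6. P1: load  L4  bus=[BusRd]  L4: P0=S P1=S  mem[L4]=50
7. P1: store L4 := 28  bus=[BusRdX]  L4: P0=I P1=M  mem[L4]=50
8. P0: store L2 := 83  bus=[BusRdX]  L2: P0=M P1=I  mem[L2]=30
9. P0: load  L2  bus=[-]  L2: P0=M P1=I  mem[L2]=30
10. P1: store L3 := 81  bus=[BusRdX]  L3: P0=I P1=M  mem[L3]=30
11. P0: load  L3  bus=[BusRd,Flush]  L3: P0=S P1=S  mem[L3]=81
12. P1: store L5 := 81  bus=[BusRdX]  L5: P0=I P1=M  mem[L5]=70
13. P0: load  L3  bus=[-]  L3: P0=S P1=S  mem[L3]=81
14. P0: store L1 := 78  bus=[BusRdX]  L1: P0=M P1=I  mem[L1]=10
15. P1: store L3 := 15  bus=[BusRdX]  L3: P0=I P1=M  mem[L3]=81
16. P0: load  L4  bus=[BusRd,Flush]  L4: P0=S P1=S  mem[L4]=28
17. P1: load  L2  bus=[BusRd,Flush]  L2: P0=S P1=S  mem[L2]=83
18. P0: load  L3  bus=[BusRd,Flush]  L3: P0=S P1=S  mem[L3]=15
19. P1: load  L3  bus=[-]  L3: P0=S P1=S  mem[L3]=15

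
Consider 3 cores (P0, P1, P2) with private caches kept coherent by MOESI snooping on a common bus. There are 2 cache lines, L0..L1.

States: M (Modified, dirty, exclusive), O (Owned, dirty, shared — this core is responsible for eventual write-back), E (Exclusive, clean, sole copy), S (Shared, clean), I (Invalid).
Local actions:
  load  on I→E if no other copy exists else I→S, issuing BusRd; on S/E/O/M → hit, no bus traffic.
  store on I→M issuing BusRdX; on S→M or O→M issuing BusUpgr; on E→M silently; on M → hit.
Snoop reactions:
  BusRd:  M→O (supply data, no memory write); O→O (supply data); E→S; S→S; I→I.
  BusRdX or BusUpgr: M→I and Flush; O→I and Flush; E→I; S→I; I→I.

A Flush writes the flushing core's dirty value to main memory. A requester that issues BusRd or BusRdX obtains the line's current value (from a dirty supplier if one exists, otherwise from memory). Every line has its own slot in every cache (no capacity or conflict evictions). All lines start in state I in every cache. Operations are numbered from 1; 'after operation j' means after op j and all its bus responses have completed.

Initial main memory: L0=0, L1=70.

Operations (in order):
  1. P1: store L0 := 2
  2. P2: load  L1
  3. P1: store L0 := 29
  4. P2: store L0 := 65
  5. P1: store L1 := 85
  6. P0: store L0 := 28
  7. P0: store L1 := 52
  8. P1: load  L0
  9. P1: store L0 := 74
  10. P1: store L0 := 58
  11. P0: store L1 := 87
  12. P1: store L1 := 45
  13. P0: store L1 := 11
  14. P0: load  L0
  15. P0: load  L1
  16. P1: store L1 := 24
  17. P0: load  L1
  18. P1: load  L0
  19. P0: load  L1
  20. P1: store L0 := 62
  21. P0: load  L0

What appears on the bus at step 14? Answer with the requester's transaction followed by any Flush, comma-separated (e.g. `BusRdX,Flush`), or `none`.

  op1 P1: store L0 := 2 → I/M/I on L0; bus BusRdX; mem=0
  op2 P2: load  L1 → I/I/E on L1; bus BusRd; mem=70
  op3 P1: store L0 := 29 → I/M/I on L0; bus (none); mem=0
  op4 P2: store L0 := 65 → I/I/M on L0; bus BusRdX Flush; mem=29
  op5 P1: store L1 := 85 → I/M/I on L1; bus BusRdX; mem=70
  op6 P0: store L0 := 28 → M/I/I on L0; bus BusRdX Flush; mem=65
  op7 P0: store L1 := 52 → M/I/I on L1; bus BusRdX Flush; mem=85
  op8 P1: load  L0 → O/S/I on L0; bus BusRd; mem=65
  op9 P1: store L0 := 74 → I/M/I on L0; bus BusUpgr Flush; mem=28
  op10 P1: store L0 := 58 → I/M/I on L0; bus (none); mem=28
  op11 P0: store L1 := 87 → M/I/I on L1; bus (none); mem=85
  op12 P1: store L1 := 45 → I/M/I on L1; bus BusRdX Flush; mem=87
  op13 P0: store L1 := 11 → M/I/I on L1; bus BusRdX Flush; mem=45
  op14 P0: load  L0 → S/O/I on L0; bus BusRd; mem=28
  op15 P0: load  L1 → M/I/I on L1; bus (none); mem=45
  op16 P1: store L1 := 24 → I/M/I on L1; bus BusRdX Flush; mem=11
  op17 P0: load  L1 → S/O/I on L1; bus BusRd; mem=11
  op18 P1: load  L0 → S/O/I on L0; bus (none); mem=28
  op19 P0: load  L1 → S/O/I on L1; bus (none); mem=11
  op20 P1: store L0 := 62 → I/M/I on L0; bus BusUpgr; mem=28
  op21 P0: load  L0 → S/O/I on L0; bus BusRd; mem=28

bus = BusRd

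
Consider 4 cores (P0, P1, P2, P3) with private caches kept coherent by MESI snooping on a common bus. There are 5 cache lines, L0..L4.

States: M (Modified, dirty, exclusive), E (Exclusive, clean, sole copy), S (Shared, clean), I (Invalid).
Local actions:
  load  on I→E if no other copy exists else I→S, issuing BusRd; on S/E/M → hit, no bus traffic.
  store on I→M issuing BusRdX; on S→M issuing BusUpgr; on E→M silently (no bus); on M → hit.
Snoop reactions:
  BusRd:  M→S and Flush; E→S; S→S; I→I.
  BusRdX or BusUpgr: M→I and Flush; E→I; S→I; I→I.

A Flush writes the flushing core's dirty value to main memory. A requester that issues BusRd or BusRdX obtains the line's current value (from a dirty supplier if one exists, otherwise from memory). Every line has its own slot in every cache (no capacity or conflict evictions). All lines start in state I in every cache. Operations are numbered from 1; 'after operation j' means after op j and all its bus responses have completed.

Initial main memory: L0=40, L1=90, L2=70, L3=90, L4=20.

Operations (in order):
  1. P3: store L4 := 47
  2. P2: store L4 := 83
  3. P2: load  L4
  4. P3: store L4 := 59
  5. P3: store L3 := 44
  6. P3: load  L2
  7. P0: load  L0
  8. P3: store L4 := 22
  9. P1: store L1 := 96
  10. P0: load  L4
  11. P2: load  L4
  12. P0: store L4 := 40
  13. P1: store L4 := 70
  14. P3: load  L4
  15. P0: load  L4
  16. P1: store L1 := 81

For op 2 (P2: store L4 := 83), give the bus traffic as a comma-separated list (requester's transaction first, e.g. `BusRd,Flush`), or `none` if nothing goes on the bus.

[1] P3: store L4 := 47 | P0:I, P1:I, P2:I, P3:M(47) | bus: BusRdX
[2] P2: store L4 := 83 | P0:I, P1:I, P2:M(83), P3:I | bus: BusRdX,Flush
[3] P2: load  L4 | P0:I, P1:I, P2:M(83), P3:I | bus: none
[4] P3: store L4 := 59 | P0:I, P1:I, P2:I, P3:M(59) | bus: BusRdX,Flush
[5] P3: store L3 := 44 | P0:I, P1:I, P2:I, P3:M(44) | bus: BusRdX
[6] P3: load  L2 | P0:I, P1:I, P2:I, P3:E(70) | bus: BusRd
[7] P0: load  L0 | P0:E(40), P1:I, P2:I, P3:I | bus: BusRd
[8] P3: store L4 := 22 | P0:I, P1:I, P2:I, P3:M(22) | bus: none
[9] P1: store L1 := 96 | P0:I, P1:M(96), P2:I, P3:I | bus: BusRdX
[10] P0: load  L4 | P0:S(22), P1:I, P2:I, P3:S(22) | bus: BusRd,Flush
[11] P2: load  L4 | P0:S(22), P1:I, P2:S(22), P3:S(22) | bus: BusRd
[12] P0: store L4 := 40 | P0:M(40), P1:I, P2:I, P3:I | bus: BusUpgr
[13] P1: store L4 := 70 | P0:I, P1:M(70), P2:I, P3:I | bus: BusRdX,Flush
[14] P3: load  L4 | P0:I, P1:S(70), P2:I, P3:S(70) | bus: BusRd,Flush
[15] P0: load  L4 | P0:S(70), P1:S(70), P2:I, P3:S(70) | bus: BusRd
[16] P1: store L1 := 81 | P0:I, P1:M(81), P2:I, P3:I | bus: none

bus = BusRdX,Flush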